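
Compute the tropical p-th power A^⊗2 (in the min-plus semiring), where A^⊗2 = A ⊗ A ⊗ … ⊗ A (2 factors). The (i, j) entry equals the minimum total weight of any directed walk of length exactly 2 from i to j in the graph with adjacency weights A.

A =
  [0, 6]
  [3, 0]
A^⊗2 =
  [0, 6]
  [3, 0]

Each entry (A^⊗2)_ij equals the minimum over all length-2 walks i = v_0 → v_1 → … → v_2 = j of Σ_t A[v_t][v_{t+1}]. For example, for (i, j) = (0, 1) we minimise over 2 possible intermediate vertex sequences; the minimum is 6, attained along the walk 0 → 0 → 1.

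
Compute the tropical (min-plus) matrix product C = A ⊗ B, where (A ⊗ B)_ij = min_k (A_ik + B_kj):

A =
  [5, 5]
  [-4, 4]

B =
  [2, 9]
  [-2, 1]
A ⊗ B =
  [3, 6]
  [-2, 5]

Apply the min-plus product entry-by-entry:
  C[0][0] = min over k of (A[0][0] + B[0][0] = 5 + 2 = 7, A[0][1] + B[1][0] = 5 + -2 = 3) = 3 (attained at k = 1)
  C[0][1] = min over k of (A[0][0] + B[0][1] = 5 + 9 = 14, A[0][1] + B[1][1] = 5 + 1 = 6) = 6 (attained at k = 1)
  C[1][0] = min over k of (A[1][0] + B[0][0] = -4 + 2 = -2, A[1][1] + B[1][0] = 4 + -2 = 2) = -2 (attained at k = 0)
  C[1][1] = min over k of (A[1][0] + B[0][1] = -4 + 9 = 5, A[1][1] + B[1][1] = 4 + 1 = 5) = 5 (attained at k = 0)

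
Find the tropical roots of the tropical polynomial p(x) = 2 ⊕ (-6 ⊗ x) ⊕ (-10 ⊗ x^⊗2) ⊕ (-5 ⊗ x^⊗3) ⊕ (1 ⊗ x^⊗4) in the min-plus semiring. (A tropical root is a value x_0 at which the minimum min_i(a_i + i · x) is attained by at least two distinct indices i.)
Roots: {-6, -5, 4, 8}

Each tropical root is a break point of the lower envelope of the lines y = a_i + i · x (there are 5 lines, with slopes 0, 1, ..., 4). Only the lines that attain the minimum somewhere contribute to roots; other lines are dominated. Here the surviving (envelope) indices are i = 4, i = 3, i = 2, i = 1, i = 0.
Intersections between consecutive envelope lines give the roots: for adjacent envelope indices i < j the intersection is x = (a_i − a_j) / (j − i). Reading off the sorted break points: {-6, -5, 4, 8}.
Verification: at each break x_0, at least two indices attain the minimum of min_i(a_i + i · x_0).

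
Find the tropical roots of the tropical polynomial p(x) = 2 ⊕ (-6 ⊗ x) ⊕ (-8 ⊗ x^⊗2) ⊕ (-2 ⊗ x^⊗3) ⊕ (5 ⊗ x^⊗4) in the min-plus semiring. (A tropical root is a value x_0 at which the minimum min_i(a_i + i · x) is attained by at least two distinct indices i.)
Roots: {-7, -6, 2, 8}

Each tropical root is a break point of the lower envelope of the lines y = a_i + i · x (there are 5 lines, with slopes 0, 1, ..., 4). Only the lines that attain the minimum somewhere contribute to roots; other lines are dominated. Here the surviving (envelope) indices are i = 4, i = 3, i = 2, i = 1, i = 0.
Intersections between consecutive envelope lines give the roots: for adjacent envelope indices i < j the intersection is x = (a_i − a_j) / (j − i). Reading off the sorted break points: {-7, -6, 2, 8}.
Verification: at each break x_0, at least two indices attain the minimum of min_i(a_i + i · x_0).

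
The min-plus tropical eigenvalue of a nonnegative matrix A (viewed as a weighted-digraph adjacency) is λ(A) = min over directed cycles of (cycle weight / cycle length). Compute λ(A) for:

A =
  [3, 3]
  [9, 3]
λ(A) = 3

Enumerate directed cycles and compute their means (weight / length). Sample:
  cycle 0 → 0: weight = 3, length = 1, mean = 3/1 ≈ 3.000
  cycle 1 → 1: weight = 3, length = 1, mean = 3/1 ≈ 3.000
  cycle 0 → 1 → 0: weight = 12, length = 2, mean = 12/2 ≈ 6.000
  cycle 1 → 0 → 1: weight = 12, length = 2, mean = 12/2 ≈ 6.000
Minimum mean = 3.000, attained e.g. along the cycle 0 → 0 with weight 3 and length 1. So λ(A) = 3/1 = 3.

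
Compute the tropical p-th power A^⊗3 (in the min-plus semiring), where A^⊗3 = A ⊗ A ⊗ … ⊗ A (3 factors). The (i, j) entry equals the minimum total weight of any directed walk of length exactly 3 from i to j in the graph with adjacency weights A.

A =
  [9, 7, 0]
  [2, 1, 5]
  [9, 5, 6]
A^⊗3 =
  [7, 6, 9]
  [4, 3, 3]
  [8, 7, 7]

Each entry (A^⊗3)_ij equals the minimum over all length-3 walks i = v_0 → v_1 → … → v_3 = j of Σ_t A[v_t][v_{t+1}]. For example, for (i, j) = (0, 2) we minimise over 9 possible intermediate vertex sequences; the minimum is 9, attained along the walk 0 → 1 → 0 → 2.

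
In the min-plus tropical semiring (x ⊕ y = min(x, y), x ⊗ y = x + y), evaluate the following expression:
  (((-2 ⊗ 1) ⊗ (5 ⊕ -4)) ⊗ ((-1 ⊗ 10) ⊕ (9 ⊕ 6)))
(((-2 ⊗ 1) ⊗ (5 ⊕ -4)) ⊗ ((-1 ⊗ 10) ⊕ (9 ⊕ 6))) = 1

Expand innermost to outermost. Recall ⊕ takes the minimum of its arguments and ⊗ takes their sum. Working out the expression (((-2 ⊗ 1) ⊗ (5 ⊕ -4)) ⊗ ((-1 ⊗ 10) ⊕ (9 ⊕ 6))) gives 1.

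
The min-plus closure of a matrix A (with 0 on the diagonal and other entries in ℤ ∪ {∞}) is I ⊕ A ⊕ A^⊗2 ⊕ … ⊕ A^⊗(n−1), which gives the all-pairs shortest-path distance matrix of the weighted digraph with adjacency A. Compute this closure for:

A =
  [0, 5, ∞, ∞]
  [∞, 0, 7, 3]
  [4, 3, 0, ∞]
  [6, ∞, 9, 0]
Closure =
  [0, 5, 12, 8]
  [9, 0, 7, 3]
  [4, 3, 0, 6]
  [6, 11, 9, 0]

This is the Floyd-Warshall all-pairs shortest-path computation. For each intermediate vertex k = 0, 1, …, 3, update dist[i][j] ← min(dist[i][j], dist[i][k] + dist[k][j]). The final matrix gives, for each (i, j), the minimum total weight of any directed path from i to j (possibly empty when i = j).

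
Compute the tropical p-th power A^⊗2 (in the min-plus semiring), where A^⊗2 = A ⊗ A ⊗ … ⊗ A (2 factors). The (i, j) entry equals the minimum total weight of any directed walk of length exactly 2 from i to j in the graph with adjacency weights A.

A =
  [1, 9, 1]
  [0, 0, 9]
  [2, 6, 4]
A^⊗2 =
  [2, 7, 2]
  [0, 0, 1]
  [3, 6, 3]

Each entry (A^⊗2)_ij equals the minimum over all length-2 walks i = v_0 → v_1 → … → v_2 = j of Σ_t A[v_t][v_{t+1}]. For example, for (i, j) = (0, 2) we minimise over 3 possible intermediate vertex sequences; the minimum is 2, attained along the walk 0 → 0 → 2.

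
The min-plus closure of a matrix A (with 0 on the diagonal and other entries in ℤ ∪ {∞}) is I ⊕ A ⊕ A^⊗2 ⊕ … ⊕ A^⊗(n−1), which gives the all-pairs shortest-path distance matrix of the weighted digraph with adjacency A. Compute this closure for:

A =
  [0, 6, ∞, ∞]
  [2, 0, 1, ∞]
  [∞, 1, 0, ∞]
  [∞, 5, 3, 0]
Closure =
  [0, 6, 7, ∞]
  [2, 0, 1, ∞]
  [3, 1, 0, ∞]
  [6, 4, 3, 0]

This is the Floyd-Warshall all-pairs shortest-path computation. For each intermediate vertex k = 0, 1, …, 3, update dist[i][j] ← min(dist[i][j], dist[i][k] + dist[k][j]). The final matrix gives, for each (i, j), the minimum total weight of any directed path from i to j (possibly empty when i = j).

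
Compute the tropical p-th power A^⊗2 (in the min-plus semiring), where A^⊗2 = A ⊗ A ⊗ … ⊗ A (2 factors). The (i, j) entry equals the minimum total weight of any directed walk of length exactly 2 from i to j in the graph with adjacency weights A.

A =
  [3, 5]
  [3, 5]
A^⊗2 =
  [6, 8]
  [6, 8]

Each entry (A^⊗2)_ij equals the minimum over all length-2 walks i = v_0 → v_1 → … → v_2 = j of Σ_t A[v_t][v_{t+1}]. For example, for (i, j) = (0, 1) we minimise over 2 possible intermediate vertex sequences; the minimum is 8, attained along the walk 0 → 0 → 1.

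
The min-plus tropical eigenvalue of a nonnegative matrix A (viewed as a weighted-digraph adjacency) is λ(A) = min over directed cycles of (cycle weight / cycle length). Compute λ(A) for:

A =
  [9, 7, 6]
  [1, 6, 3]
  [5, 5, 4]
λ(A) = 4

Enumerate directed cycles and compute their means (weight / length). Sample:
  cycle 0 → 0: weight = 9, length = 1, mean = 9/1 ≈ 9.000
  cycle 1 → 1: weight = 6, length = 1, mean = 6/1 ≈ 6.000
  cycle 2 → 2: weight = 4, length = 1, mean = 4/1 ≈ 4.000
  cycle 0 → 1 → 0: weight = 8, length = 2, mean = 8/2 ≈ 4.000
  cycle 0 → 2 → 0: weight = 11, length = 2, mean = 11/2 ≈ 5.500
  cycle 1 → 0 → 1: weight = 8, length = 2, mean = 8/2 ≈ 4.000
Minimum mean = 4.000, attained e.g. along the cycle 2 → 2 with weight 4 and length 1. So λ(A) = 4/1 = 4.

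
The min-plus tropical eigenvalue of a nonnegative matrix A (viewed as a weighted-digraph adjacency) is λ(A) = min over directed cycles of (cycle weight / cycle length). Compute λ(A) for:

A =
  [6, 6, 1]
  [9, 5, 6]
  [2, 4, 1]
λ(A) = 1

Enumerate directed cycles and compute their means (weight / length). Sample:
  cycle 0 → 0: weight = 6, length = 1, mean = 6/1 ≈ 6.000
  cycle 1 → 1: weight = 5, length = 1, mean = 5/1 ≈ 5.000
  cycle 2 → 2: weight = 1, length = 1, mean = 1/1 ≈ 1.000
  cycle 0 → 1 → 0: weight = 15, length = 2, mean = 15/2 ≈ 7.500
  cycle 0 → 2 → 0: weight = 3, length = 2, mean = 3/2 ≈ 1.500
  cycle 1 → 0 → 1: weight = 15, length = 2, mean = 15/2 ≈ 7.500
Minimum mean = 1.000, attained e.g. along the cycle 2 → 2 with weight 1 and length 1. So λ(A) = 1/1 = 1.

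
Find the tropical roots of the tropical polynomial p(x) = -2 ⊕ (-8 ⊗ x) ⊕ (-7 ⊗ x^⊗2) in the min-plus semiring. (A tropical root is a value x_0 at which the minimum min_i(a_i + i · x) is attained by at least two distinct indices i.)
Roots: {-1, 6}

Each tropical root is a break point of the lower envelope of the lines y = a_i + i · x (there are 3 lines, with slopes 0, 1, ..., 2). Only the lines that attain the minimum somewhere contribute to roots; other lines are dominated. Here the surviving (envelope) indices are i = 2, i = 1, i = 0.
Intersections between consecutive envelope lines give the roots: for adjacent envelope indices i < j the intersection is x = (a_i − a_j) / (j − i). Reading off the sorted break points: {-1, 6}.
Verification: at each break x_0, at least two indices attain the minimum of min_i(a_i + i · x_0).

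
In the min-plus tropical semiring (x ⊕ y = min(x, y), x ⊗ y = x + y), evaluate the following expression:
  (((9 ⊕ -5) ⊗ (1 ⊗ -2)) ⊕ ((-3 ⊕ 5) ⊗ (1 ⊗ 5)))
(((9 ⊕ -5) ⊗ (1 ⊗ -2)) ⊕ ((-3 ⊕ 5) ⊗ (1 ⊗ 5))) = -6

Expand innermost to outermost. Recall ⊕ takes the minimum of its arguments and ⊗ takes their sum. Working out the expression (((9 ⊕ -5) ⊗ (1 ⊗ -2)) ⊕ ((-3 ⊕ 5) ⊗ (1 ⊗ 5))) gives -6.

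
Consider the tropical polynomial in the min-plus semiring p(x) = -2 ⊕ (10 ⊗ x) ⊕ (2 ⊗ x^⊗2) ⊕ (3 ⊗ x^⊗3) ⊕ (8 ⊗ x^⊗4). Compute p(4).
p(4) = -2

A tropical monomial a ⊗ x^⊗i evaluates to a + i · x. Evaluating each term at x = 4:
  Term 0 contributes -2 + 0 · 4 = -2
  Term 1 contributes 10 + 1 · 4 = 14
  Term 2 contributes 2 + 2 · 4 = 10
  Term 3 contributes 3 + 3 · 4 = 15
  Term 4 contributes 8 + 4 · 4 = 24
p(4) = ⊕ of these = min[-2, 14, 10, 15, 24] = -2.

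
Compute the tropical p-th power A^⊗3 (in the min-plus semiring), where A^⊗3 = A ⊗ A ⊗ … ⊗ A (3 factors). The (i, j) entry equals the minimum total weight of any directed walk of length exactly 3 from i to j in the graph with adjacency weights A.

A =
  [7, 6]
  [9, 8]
A^⊗3 =
  [21, 20]
  [23, 22]

Each entry (A^⊗3)_ij equals the minimum over all length-3 walks i = v_0 → v_1 → … → v_3 = j of Σ_t A[v_t][v_{t+1}]. For example, for (i, j) = (0, 1) we minimise over 4 possible intermediate vertex sequences; the minimum is 20, attained along the walk 0 → 0 → 0 → 1.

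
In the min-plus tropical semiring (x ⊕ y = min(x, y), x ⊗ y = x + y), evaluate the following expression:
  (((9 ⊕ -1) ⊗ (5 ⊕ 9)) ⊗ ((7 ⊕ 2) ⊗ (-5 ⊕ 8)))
(((9 ⊕ -1) ⊗ (5 ⊕ 9)) ⊗ ((7 ⊕ 2) ⊗ (-5 ⊕ 8))) = 1

Expand innermost to outermost. Recall ⊕ takes the minimum of its arguments and ⊗ takes their sum. Working out the expression (((9 ⊕ -1) ⊗ (5 ⊕ 9)) ⊗ ((7 ⊕ 2) ⊗ (-5 ⊕ 8))) gives 1.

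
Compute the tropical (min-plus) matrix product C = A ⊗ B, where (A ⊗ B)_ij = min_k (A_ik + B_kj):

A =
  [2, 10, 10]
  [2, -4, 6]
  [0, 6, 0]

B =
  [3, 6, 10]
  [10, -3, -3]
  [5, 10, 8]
A ⊗ B =
  [5, 7, 7]
  [5, -7, -7]
  [3, 3, 3]

Apply the min-plus product entry-by-entry:
  C[0][0] = min over k of (A[0][0] + B[0][0] = 2 + 3 = 5, A[0][1] + B[1][0] = 10 + 10 = 20, A[0][2] + B[2][0] = 10 + 5 = 15) = 5 (attained at k = 0)
  C[0][1] = min over k of (A[0][0] + B[0][1] = 2 + 6 = 8, A[0][1] + B[1][1] = 10 + -3 = 7, A[0][2] + B[2][1] = 10 + 10 = 20) = 7 (attained at k = 1)
  C[0][2] = min over k of (A[0][0] + B[0][2] = 2 + 10 = 12, A[0][1] + B[1][2] = 10 + -3 = 7, A[0][2] + B[2][2] = 10 + 8 = 18) = 7 (attained at k = 1)
  C[1][0] = min over k of (A[1][0] + B[0][0] = 2 + 3 = 5, A[1][1] + B[1][0] = -4 + 10 = 6, A[1][2] + B[2][0] = 6 + 5 = 11) = 5 (attained at k = 0)
  C[1][1] = min over k of (A[1][0] + B[0][1] = 2 + 6 = 8, A[1][1] + B[1][1] = -4 + -3 = -7, A[1][2] + B[2][1] = 6 + 10 = 16) = -7 (attained at k = 1)
  C[1][2] = min over k of (A[1][0] + B[0][2] = 2 + 10 = 12, A[1][1] + B[1][2] = -4 + -3 = -7, A[1][2] + B[2][2] = 6 + 8 = 14) = -7 (attained at k = 1)
  C[2][0] = min over k of (A[2][0] + B[0][0] = 0 + 3 = 3, A[2][1] + B[1][0] = 6 + 10 = 16, A[2][2] + B[2][0] = 0 + 5 = 5) = 3 (attained at k = 0)
  C[2][1] = min over k of (A[2][0] + B[0][1] = 0 + 6 = 6, A[2][1] + B[1][1] = 6 + -3 = 3, A[2][2] + B[2][1] = 0 + 10 = 10) = 3 (attained at k = 1)
  C[2][2] = min over k of (A[2][0] + B[0][2] = 0 + 10 = 10, A[2][1] + B[1][2] = 6 + -3 = 3, A[2][2] + B[2][2] = 0 + 8 = 8) = 3 (attained at k = 1)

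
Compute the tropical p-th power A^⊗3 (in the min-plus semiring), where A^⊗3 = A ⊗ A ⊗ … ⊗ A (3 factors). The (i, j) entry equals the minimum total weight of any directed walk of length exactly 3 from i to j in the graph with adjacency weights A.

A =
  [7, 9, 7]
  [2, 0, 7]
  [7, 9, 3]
A^⊗3 =
  [11, 9, 13]
  [2, 0, 7]
  [11, 9, 9]

Each entry (A^⊗3)_ij equals the minimum over all length-3 walks i = v_0 → v_1 → … → v_3 = j of Σ_t A[v_t][v_{t+1}]. For example, for (i, j) = (0, 2) we minimise over 9 possible intermediate vertex sequences; the minimum is 13, attained along the walk 0 → 2 → 2 → 2.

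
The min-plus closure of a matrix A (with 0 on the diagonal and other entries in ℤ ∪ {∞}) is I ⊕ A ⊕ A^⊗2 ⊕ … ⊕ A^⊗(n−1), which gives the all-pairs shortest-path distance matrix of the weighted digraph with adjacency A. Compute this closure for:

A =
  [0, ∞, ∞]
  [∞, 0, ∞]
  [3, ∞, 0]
Closure =
  [0, ∞, ∞]
  [∞, 0, ∞]
  [3, ∞, 0]

This is the Floyd-Warshall all-pairs shortest-path computation. For each intermediate vertex k = 0, 1, …, 2, update dist[i][j] ← min(dist[i][j], dist[i][k] + dist[k][j]). The final matrix gives, for each (i, j), the minimum total weight of any directed path from i to j (possibly empty when i = j).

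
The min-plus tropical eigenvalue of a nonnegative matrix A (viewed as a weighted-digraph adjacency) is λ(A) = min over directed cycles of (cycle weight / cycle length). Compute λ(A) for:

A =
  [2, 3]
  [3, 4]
λ(A) = 2

Enumerate directed cycles and compute their means (weight / length). Sample:
  cycle 0 → 0: weight = 2, length = 1, mean = 2/1 ≈ 2.000
  cycle 1 → 1: weight = 4, length = 1, mean = 4/1 ≈ 4.000
  cycle 0 → 1 → 0: weight = 6, length = 2, mean = 6/2 ≈ 3.000
  cycle 1 → 0 → 1: weight = 6, length = 2, mean = 6/2 ≈ 3.000
Minimum mean = 2.000, attained e.g. along the cycle 0 → 0 with weight 2 and length 1. So λ(A) = 2/1 = 2.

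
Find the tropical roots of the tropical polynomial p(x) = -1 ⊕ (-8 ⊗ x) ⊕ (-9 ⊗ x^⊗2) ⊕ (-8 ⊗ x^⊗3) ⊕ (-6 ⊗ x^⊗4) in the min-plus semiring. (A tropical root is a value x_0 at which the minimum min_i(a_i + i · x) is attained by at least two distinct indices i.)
Roots: {-2, -1, 1, 7}

Each tropical root is a break point of the lower envelope of the lines y = a_i + i · x (there are 5 lines, with slopes 0, 1, ..., 4). Only the lines that attain the minimum somewhere contribute to roots; other lines are dominated. Here the surviving (envelope) indices are i = 4, i = 3, i = 2, i = 1, i = 0.
Intersections between consecutive envelope lines give the roots: for adjacent envelope indices i < j the intersection is x = (a_i − a_j) / (j − i). Reading off the sorted break points: {-2, -1, 1, 7}.
Verification: at each break x_0, at least two indices attain the minimum of min_i(a_i + i · x_0).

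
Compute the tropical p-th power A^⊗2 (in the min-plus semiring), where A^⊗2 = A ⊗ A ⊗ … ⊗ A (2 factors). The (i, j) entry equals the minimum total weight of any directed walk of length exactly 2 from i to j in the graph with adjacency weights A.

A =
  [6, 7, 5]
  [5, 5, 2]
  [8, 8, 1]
A^⊗2 =
  [12, 12, 6]
  [10, 10, 3]
  [9, 9, 2]

Each entry (A^⊗2)_ij equals the minimum over all length-2 walks i = v_0 → v_1 → … → v_2 = j of Σ_t A[v_t][v_{t+1}]. For example, for (i, j) = (0, 2) we minimise over 3 possible intermediate vertex sequences; the minimum is 6, attained along the walk 0 → 2 → 2.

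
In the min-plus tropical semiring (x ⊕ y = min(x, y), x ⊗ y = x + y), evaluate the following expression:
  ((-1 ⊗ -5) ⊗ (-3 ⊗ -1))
((-1 ⊗ -5) ⊗ (-3 ⊗ -1)) = -10

Expand innermost to outermost. Recall ⊕ takes the minimum of its arguments and ⊗ takes their sum. Working out the expression ((-1 ⊗ -5) ⊗ (-3 ⊗ -1)) gives -10.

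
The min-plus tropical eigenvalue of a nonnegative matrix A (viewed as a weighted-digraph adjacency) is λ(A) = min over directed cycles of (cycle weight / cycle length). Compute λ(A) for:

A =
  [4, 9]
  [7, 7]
λ(A) = 4

Enumerate directed cycles and compute their means (weight / length). Sample:
  cycle 0 → 0: weight = 4, length = 1, mean = 4/1 ≈ 4.000
  cycle 1 → 1: weight = 7, length = 1, mean = 7/1 ≈ 7.000
  cycle 0 → 1 → 0: weight = 16, length = 2, mean = 16/2 ≈ 8.000
  cycle 1 → 0 → 1: weight = 16, length = 2, mean = 16/2 ≈ 8.000
Minimum mean = 4.000, attained e.g. along the cycle 0 → 0 with weight 4 and length 1. So λ(A) = 4/1 = 4.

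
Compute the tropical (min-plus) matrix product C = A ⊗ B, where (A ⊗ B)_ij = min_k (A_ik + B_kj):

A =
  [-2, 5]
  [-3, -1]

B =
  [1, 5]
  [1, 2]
A ⊗ B =
  [-1, 3]
  [-2, 1]

Apply the min-plus product entry-by-entry:
  C[0][0] = min over k of (A[0][0] + B[0][0] = -2 + 1 = -1, A[0][1] + B[1][0] = 5 + 1 = 6) = -1 (attained at k = 0)
  C[0][1] = min over k of (A[0][0] + B[0][1] = -2 + 5 = 3, A[0][1] + B[1][1] = 5 + 2 = 7) = 3 (attained at k = 0)
  C[1][0] = min over k of (A[1][0] + B[0][0] = -3 + 1 = -2, A[1][1] + B[1][0] = -1 + 1 = 0) = -2 (attained at k = 0)
  C[1][1] = min over k of (A[1][0] + B[0][1] = -3 + 5 = 2, A[1][1] + B[1][1] = -1 + 2 = 1) = 1 (attained at k = 1)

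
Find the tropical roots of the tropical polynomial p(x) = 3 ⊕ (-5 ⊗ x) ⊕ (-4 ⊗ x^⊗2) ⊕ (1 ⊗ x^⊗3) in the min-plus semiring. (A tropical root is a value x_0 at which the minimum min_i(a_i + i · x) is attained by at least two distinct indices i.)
Roots: {-5, -1, 8}

Each tropical root is a break point of the lower envelope of the lines y = a_i + i · x (there are 4 lines, with slopes 0, 1, ..., 3). Only the lines that attain the minimum somewhere contribute to roots; other lines are dominated. Here the surviving (envelope) indices are i = 3, i = 2, i = 1, i = 0.
Intersections between consecutive envelope lines give the roots: for adjacent envelope indices i < j the intersection is x = (a_i − a_j) / (j − i). Reading off the sorted break points: {-5, -1, 8}.
Verification: at each break x_0, at least two indices attain the minimum of min_i(a_i + i · x_0).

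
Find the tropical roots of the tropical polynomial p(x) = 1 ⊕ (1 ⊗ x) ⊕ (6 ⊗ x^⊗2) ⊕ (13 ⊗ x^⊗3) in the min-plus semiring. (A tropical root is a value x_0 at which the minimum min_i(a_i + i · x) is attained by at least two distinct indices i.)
Roots: {-7, -5, 0}

Each tropical root is a break point of the lower envelope of the lines y = a_i + i · x (there are 4 lines, with slopes 0, 1, ..., 3). Only the lines that attain the minimum somewhere contribute to roots; other lines are dominated. Here the surviving (envelope) indices are i = 3, i = 2, i = 1, i = 0.
Intersections between consecutive envelope lines give the roots: for adjacent envelope indices i < j the intersection is x = (a_i − a_j) / (j − i). Reading off the sorted break points: {-7, -5, 0}.
Verification: at each break x_0, at least two indices attain the minimum of min_i(a_i + i · x_0).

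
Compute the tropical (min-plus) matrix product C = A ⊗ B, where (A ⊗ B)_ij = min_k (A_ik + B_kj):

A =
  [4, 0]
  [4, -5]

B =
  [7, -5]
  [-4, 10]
A ⊗ B =
  [-4, -1]
  [-9, -1]

Apply the min-plus product entry-by-entry:
  C[0][0] = min over k of (A[0][0] + B[0][0] = 4 + 7 = 11, A[0][1] + B[1][0] = 0 + -4 = -4) = -4 (attained at k = 1)
  C[0][1] = min over k of (A[0][0] + B[0][1] = 4 + -5 = -1, A[0][1] + B[1][1] = 0 + 10 = 10) = -1 (attained at k = 0)
  C[1][0] = min over k of (A[1][0] + B[0][0] = 4 + 7 = 11, A[1][1] + B[1][0] = -5 + -4 = -9) = -9 (attained at k = 1)
  C[1][1] = min over k of (A[1][0] + B[0][1] = 4 + -5 = -1, A[1][1] + B[1][1] = -5 + 10 = 5) = -1 (attained at k = 0)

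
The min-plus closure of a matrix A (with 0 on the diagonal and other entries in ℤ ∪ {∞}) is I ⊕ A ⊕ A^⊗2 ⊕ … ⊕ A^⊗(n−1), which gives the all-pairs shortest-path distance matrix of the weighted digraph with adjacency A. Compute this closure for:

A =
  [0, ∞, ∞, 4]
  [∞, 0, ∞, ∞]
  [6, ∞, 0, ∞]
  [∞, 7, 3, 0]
Closure =
  [0, 11, 7, 4]
  [∞, 0, ∞, ∞]
  [6, 17, 0, 10]
  [9, 7, 3, 0]

This is the Floyd-Warshall all-pairs shortest-path computation. For each intermediate vertex k = 0, 1, …, 3, update dist[i][j] ← min(dist[i][j], dist[i][k] + dist[k][j]). The final matrix gives, for each (i, j), the minimum total weight of any directed path from i to j (possibly empty when i = j).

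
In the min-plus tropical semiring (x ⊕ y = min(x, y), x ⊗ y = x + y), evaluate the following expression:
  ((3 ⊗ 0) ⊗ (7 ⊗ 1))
((3 ⊗ 0) ⊗ (7 ⊗ 1)) = 11

Expand innermost to outermost. Recall ⊕ takes the minimum of its arguments and ⊗ takes their sum. Working out the expression ((3 ⊗ 0) ⊗ (7 ⊗ 1)) gives 11.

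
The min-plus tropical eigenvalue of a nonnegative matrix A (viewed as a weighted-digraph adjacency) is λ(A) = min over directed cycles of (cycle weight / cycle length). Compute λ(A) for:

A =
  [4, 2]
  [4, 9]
λ(A) = 3

Enumerate directed cycles and compute their means (weight / length). Sample:
  cycle 0 → 0: weight = 4, length = 1, mean = 4/1 ≈ 4.000
  cycle 1 → 1: weight = 9, length = 1, mean = 9/1 ≈ 9.000
  cycle 0 → 1 → 0: weight = 6, length = 2, mean = 6/2 ≈ 3.000
  cycle 1 → 0 → 1: weight = 6, length = 2, mean = 6/2 ≈ 3.000
Minimum mean = 3.000, attained e.g. along the cycle 0 → 1 → 0 with weight 6 and length 2. So λ(A) = 6/2 = 3.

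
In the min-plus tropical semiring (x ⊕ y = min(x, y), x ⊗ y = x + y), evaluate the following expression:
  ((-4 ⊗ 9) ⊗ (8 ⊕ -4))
((-4 ⊗ 9) ⊗ (8 ⊕ -4)) = 1

Expand innermost to outermost. Recall ⊕ takes the minimum of its arguments and ⊗ takes their sum. Working out the expression ((-4 ⊗ 9) ⊗ (8 ⊕ -4)) gives 1.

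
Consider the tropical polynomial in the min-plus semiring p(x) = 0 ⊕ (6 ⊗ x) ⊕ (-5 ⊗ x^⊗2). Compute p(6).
p(6) = 0

A tropical monomial a ⊗ x^⊗i evaluates to a + i · x. Evaluating each term at x = 6:
  Term 0 contributes 0 + 0 · 6 = 0
  Term 1 contributes 6 + 1 · 6 = 12
  Term 2 contributes -5 + 2 · 6 = 7
p(6) = ⊕ of these = min[0, 12, 7] = 0.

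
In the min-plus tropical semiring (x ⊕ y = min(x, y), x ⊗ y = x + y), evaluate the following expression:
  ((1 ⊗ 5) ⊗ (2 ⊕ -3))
((1 ⊗ 5) ⊗ (2 ⊕ -3)) = 3

Expand innermost to outermost. Recall ⊕ takes the minimum of its arguments and ⊗ takes their sum. Working out the expression ((1 ⊗ 5) ⊗ (2 ⊕ -3)) gives 3.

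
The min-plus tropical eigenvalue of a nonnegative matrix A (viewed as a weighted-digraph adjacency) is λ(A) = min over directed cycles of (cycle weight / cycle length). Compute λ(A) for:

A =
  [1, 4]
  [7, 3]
λ(A) = 1

Enumerate directed cycles and compute their means (weight / length). Sample:
  cycle 0 → 0: weight = 1, length = 1, mean = 1/1 ≈ 1.000
  cycle 1 → 1: weight = 3, length = 1, mean = 3/1 ≈ 3.000
  cycle 0 → 1 → 0: weight = 11, length = 2, mean = 11/2 ≈ 5.500
  cycle 1 → 0 → 1: weight = 11, length = 2, mean = 11/2 ≈ 5.500
Minimum mean = 1.000, attained e.g. along the cycle 0 → 0 with weight 1 and length 1. So λ(A) = 1/1 = 1.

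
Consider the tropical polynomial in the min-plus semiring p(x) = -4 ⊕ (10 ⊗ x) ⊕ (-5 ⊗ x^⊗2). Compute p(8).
p(8) = -4

A tropical monomial a ⊗ x^⊗i evaluates to a + i · x. Evaluating each term at x = 8:
  Term 0 contributes -4 + 0 · 8 = -4
  Term 1 contributes 10 + 1 · 8 = 18
  Term 2 contributes -5 + 2 · 8 = 11
p(8) = ⊕ of these = min[-4, 18, 11] = -4.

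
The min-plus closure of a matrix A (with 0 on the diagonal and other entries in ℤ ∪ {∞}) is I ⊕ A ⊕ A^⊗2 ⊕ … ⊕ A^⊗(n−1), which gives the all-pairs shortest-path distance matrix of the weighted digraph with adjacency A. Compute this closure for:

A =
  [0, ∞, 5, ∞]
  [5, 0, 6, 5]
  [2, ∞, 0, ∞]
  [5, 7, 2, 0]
Closure =
  [0, ∞, 5, ∞]
  [5, 0, 6, 5]
  [2, ∞, 0, ∞]
  [4, 7, 2, 0]

This is the Floyd-Warshall all-pairs shortest-path computation. For each intermediate vertex k = 0, 1, …, 3, update dist[i][j] ← min(dist[i][j], dist[i][k] + dist[k][j]). The final matrix gives, for each (i, j), the minimum total weight of any directed path from i to j (possibly empty when i = j).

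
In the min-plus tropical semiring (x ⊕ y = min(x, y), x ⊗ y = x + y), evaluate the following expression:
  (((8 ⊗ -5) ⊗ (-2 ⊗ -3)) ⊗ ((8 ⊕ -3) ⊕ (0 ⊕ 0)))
(((8 ⊗ -5) ⊗ (-2 ⊗ -3)) ⊗ ((8 ⊕ -3) ⊕ (0 ⊕ 0))) = -5

Expand innermost to outermost. Recall ⊕ takes the minimum of its arguments and ⊗ takes their sum. Working out the expression (((8 ⊗ -5) ⊗ (-2 ⊗ -3)) ⊗ ((8 ⊕ -3) ⊕ (0 ⊕ 0))) gives -5.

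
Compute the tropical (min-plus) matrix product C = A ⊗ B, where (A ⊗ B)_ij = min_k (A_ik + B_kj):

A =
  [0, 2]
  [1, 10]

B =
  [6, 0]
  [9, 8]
A ⊗ B =
  [6, 0]
  [7, 1]

Apply the min-plus product entry-by-entry:
  C[0][0] = min over k of (A[0][0] + B[0][0] = 0 + 6 = 6, A[0][1] + B[1][0] = 2 + 9 = 11) = 6 (attained at k = 0)
  C[0][1] = min over k of (A[0][0] + B[0][1] = 0 + 0 = 0, A[0][1] + B[1][1] = 2 + 8 = 10) = 0 (attained at k = 0)
  C[1][0] = min over k of (A[1][0] + B[0][0] = 1 + 6 = 7, A[1][1] + B[1][0] = 10 + 9 = 19) = 7 (attained at k = 0)
  C[1][1] = min over k of (A[1][0] + B[0][1] = 1 + 0 = 1, A[1][1] + B[1][1] = 10 + 8 = 18) = 1 (attained at k = 0)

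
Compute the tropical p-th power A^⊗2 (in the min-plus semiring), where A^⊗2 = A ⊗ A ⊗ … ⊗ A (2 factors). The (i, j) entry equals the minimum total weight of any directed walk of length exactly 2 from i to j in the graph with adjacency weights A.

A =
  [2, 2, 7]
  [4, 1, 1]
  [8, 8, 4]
A^⊗2 =
  [4, 3, 3]
  [5, 2, 2]
  [10, 9, 8]

Each entry (A^⊗2)_ij equals the minimum over all length-2 walks i = v_0 → v_1 → … → v_2 = j of Σ_t A[v_t][v_{t+1}]. For example, for (i, j) = (0, 2) we minimise over 3 possible intermediate vertex sequences; the minimum is 3, attained along the walk 0 → 1 → 2.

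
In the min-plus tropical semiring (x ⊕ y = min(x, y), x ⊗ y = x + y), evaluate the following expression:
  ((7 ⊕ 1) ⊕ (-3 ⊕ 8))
((7 ⊕ 1) ⊕ (-3 ⊕ 8)) = -3

Expand innermost to outermost. Recall ⊕ takes the minimum of its arguments and ⊗ takes their sum. Working out the expression ((7 ⊕ 1) ⊕ (-3 ⊕ 8)) gives -3.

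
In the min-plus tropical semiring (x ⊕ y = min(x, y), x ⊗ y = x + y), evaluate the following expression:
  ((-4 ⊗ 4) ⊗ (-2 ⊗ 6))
((-4 ⊗ 4) ⊗ (-2 ⊗ 6)) = 4

Expand innermost to outermost. Recall ⊕ takes the minimum of its arguments and ⊗ takes their sum. Working out the expression ((-4 ⊗ 4) ⊗ (-2 ⊗ 6)) gives 4.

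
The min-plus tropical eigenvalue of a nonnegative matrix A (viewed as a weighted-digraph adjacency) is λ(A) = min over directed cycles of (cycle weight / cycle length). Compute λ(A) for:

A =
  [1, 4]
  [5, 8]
λ(A) = 1

Enumerate directed cycles and compute their means (weight / length). Sample:
  cycle 0 → 0: weight = 1, length = 1, mean = 1/1 ≈ 1.000
  cycle 1 → 1: weight = 8, length = 1, mean = 8/1 ≈ 8.000
  cycle 0 → 1 → 0: weight = 9, length = 2, mean = 9/2 ≈ 4.500
  cycle 1 → 0 → 1: weight = 9, length = 2, mean = 9/2 ≈ 4.500
Minimum mean = 1.000, attained e.g. along the cycle 0 → 0 with weight 1 and length 1. So λ(A) = 1/1 = 1.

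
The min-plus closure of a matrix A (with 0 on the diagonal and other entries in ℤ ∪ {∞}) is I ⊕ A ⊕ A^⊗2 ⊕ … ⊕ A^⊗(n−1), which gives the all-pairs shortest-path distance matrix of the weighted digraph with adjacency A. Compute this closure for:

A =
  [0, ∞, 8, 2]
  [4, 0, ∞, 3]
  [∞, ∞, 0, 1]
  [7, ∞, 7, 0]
Closure =
  [0, ∞, 8, 2]
  [4, 0, 10, 3]
  [8, ∞, 0, 1]
  [7, ∞, 7, 0]

This is the Floyd-Warshall all-pairs shortest-path computation. For each intermediate vertex k = 0, 1, …, 3, update dist[i][j] ← min(dist[i][j], dist[i][k] + dist[k][j]). The final matrix gives, for each (i, j), the minimum total weight of any directed path from i to j (possibly empty when i = j).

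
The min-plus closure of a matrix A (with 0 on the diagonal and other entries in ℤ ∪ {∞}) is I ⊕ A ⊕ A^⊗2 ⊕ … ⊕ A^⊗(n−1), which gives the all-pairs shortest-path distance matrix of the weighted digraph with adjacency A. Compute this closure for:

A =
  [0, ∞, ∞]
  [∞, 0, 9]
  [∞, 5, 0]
Closure =
  [0, ∞, ∞]
  [∞, 0, 9]
  [∞, 5, 0]

This is the Floyd-Warshall all-pairs shortest-path computation. For each intermediate vertex k = 0, 1, …, 2, update dist[i][j] ← min(dist[i][j], dist[i][k] + dist[k][j]). The final matrix gives, for each (i, j), the minimum total weight of any directed path from i to j (possibly empty when i = j).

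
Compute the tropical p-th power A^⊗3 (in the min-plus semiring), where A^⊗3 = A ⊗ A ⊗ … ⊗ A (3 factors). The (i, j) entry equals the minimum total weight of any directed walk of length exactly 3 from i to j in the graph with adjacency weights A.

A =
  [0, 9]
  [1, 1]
A^⊗3 =
  [0, 9]
  [1, 3]

Each entry (A^⊗3)_ij equals the minimum over all length-3 walks i = v_0 → v_1 → … → v_3 = j of Σ_t A[v_t][v_{t+1}]. For example, for (i, j) = (0, 1) we minimise over 4 possible intermediate vertex sequences; the minimum is 9, attained along the walk 0 → 0 → 0 → 1.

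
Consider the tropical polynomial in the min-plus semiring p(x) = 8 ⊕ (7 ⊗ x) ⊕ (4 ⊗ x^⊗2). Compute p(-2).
p(-2) = 0

A tropical monomial a ⊗ x^⊗i evaluates to a + i · x. Evaluating each term at x = -2:
  Term 0 contributes 8 + 0 · -2 = 8
  Term 1 contributes 7 + 1 · -2 = 5
  Term 2 contributes 4 + 2 · -2 = 0
p(-2) = ⊕ of these = min[8, 5, 0] = 0.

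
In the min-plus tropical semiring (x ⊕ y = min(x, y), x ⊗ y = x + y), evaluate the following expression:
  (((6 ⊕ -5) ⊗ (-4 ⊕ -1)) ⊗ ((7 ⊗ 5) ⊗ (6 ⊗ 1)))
(((6 ⊕ -5) ⊗ (-4 ⊕ -1)) ⊗ ((7 ⊗ 5) ⊗ (6 ⊗ 1))) = 10

Expand innermost to outermost. Recall ⊕ takes the minimum of its arguments and ⊗ takes their sum. Working out the expression (((6 ⊕ -5) ⊗ (-4 ⊕ -1)) ⊗ ((7 ⊗ 5) ⊗ (6 ⊗ 1))) gives 10.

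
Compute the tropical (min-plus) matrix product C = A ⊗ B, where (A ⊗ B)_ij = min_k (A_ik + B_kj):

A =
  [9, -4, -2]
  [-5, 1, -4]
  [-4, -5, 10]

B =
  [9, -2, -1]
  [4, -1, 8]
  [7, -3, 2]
A ⊗ B =
  [0, -5, 0]
  [3, -7, -6]
  [-1, -6, -5]

Apply the min-plus product entry-by-entry:
  C[0][0] = min over k of (A[0][0] + B[0][0] = 9 + 9 = 18, A[0][1] + B[1][0] = -4 + 4 = 0, A[0][2] + B[2][0] = -2 + 7 = 5) = 0 (attained at k = 1)
  C[0][1] = min over k of (A[0][0] + B[0][1] = 9 + -2 = 7, A[0][1] + B[1][1] = -4 + -1 = -5, A[0][2] + B[2][1] = -2 + -3 = -5) = -5 (attained at k = 1)
  C[0][2] = min over k of (A[0][0] + B[0][2] = 9 + -1 = 8, A[0][1] + B[1][2] = -4 + 8 = 4, A[0][2] + B[2][2] = -2 + 2 = 0) = 0 (attained at k = 2)
  C[1][0] = min over k of (A[1][0] + B[0][0] = -5 + 9 = 4, A[1][1] + B[1][0] = 1 + 4 = 5, A[1][2] + B[2][0] = -4 + 7 = 3) = 3 (attained at k = 2)
  C[1][1] = min over k of (A[1][0] + B[0][1] = -5 + -2 = -7, A[1][1] + B[1][1] = 1 + -1 = 0, A[1][2] + B[2][1] = -4 + -3 = -7) = -7 (attained at k = 0)
  C[1][2] = min over k of (A[1][0] + B[0][2] = -5 + -1 = -6, A[1][1] + B[1][2] = 1 + 8 = 9, A[1][2] + B[2][2] = -4 + 2 = -2) = -6 (attained at k = 0)
  C[2][0] = min over k of (A[2][0] + B[0][0] = -4 + 9 = 5, A[2][1] + B[1][0] = -5 + 4 = -1, A[2][2] + B[2][0] = 10 + 7 = 17) = -1 (attained at k = 1)
  C[2][1] = min over k of (A[2][0] + B[0][1] = -4 + -2 = -6, A[2][1] + B[1][1] = -5 + -1 = -6, A[2][2] + B[2][1] = 10 + -3 = 7) = -6 (attained at k = 0)
  C[2][2] = min over k of (A[2][0] + B[0][2] = -4 + -1 = -5, A[2][1] + B[1][2] = -5 + 8 = 3, A[2][2] + B[2][2] = 10 + 2 = 12) = -5 (attained at k = 0)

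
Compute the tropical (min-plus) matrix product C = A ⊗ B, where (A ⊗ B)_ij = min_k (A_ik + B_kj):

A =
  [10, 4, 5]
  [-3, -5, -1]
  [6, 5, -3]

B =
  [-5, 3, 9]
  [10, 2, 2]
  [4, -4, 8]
A ⊗ B =
  [5, 1, 6]
  [-8, -5, -3]
  [1, -7, 5]

Apply the min-plus product entry-by-entry:
  C[0][0] = min over k of (A[0][0] + B[0][0] = 10 + -5 = 5, A[0][1] + B[1][0] = 4 + 10 = 14, A[0][2] + B[2][0] = 5 + 4 = 9) = 5 (attained at k = 0)
  C[0][1] = min over k of (A[0][0] + B[0][1] = 10 + 3 = 13, A[0][1] + B[1][1] = 4 + 2 = 6, A[0][2] + B[2][1] = 5 + -4 = 1) = 1 (attained at k = 2)
  C[0][2] = min over k of (A[0][0] + B[0][2] = 10 + 9 = 19, A[0][1] + B[1][2] = 4 + 2 = 6, A[0][2] + B[2][2] = 5 + 8 = 13) = 6 (attained at k = 1)
  C[1][0] = min over k of (A[1][0] + B[0][0] = -3 + -5 = -8, A[1][1] + B[1][0] = -5 + 10 = 5, A[1][2] + B[2][0] = -1 + 4 = 3) = -8 (attained at k = 0)
  C[1][1] = min over k of (A[1][0] + B[0][1] = -3 + 3 = 0, A[1][1] + B[1][1] = -5 + 2 = -3, A[1][2] + B[2][1] = -1 + -4 = -5) = -5 (attained at k = 2)
  C[1][2] = min over k of (A[1][0] + B[0][2] = -3 + 9 = 6, A[1][1] + B[1][2] = -5 + 2 = -3, A[1][2] + B[2][2] = -1 + 8 = 7) = -3 (attained at k = 1)
  C[2][0] = min over k of (A[2][0] + B[0][0] = 6 + -5 = 1, A[2][1] + B[1][0] = 5 + 10 = 15, A[2][2] + B[2][0] = -3 + 4 = 1) = 1 (attained at k = 0)
  C[2][1] = min over k of (A[2][0] + B[0][1] = 6 + 3 = 9, A[2][1] + B[1][1] = 5 + 2 = 7, A[2][2] + B[2][1] = -3 + -4 = -7) = -7 (attained at k = 2)
  C[2][2] = min over k of (A[2][0] + B[0][2] = 6 + 9 = 15, A[2][1] + B[1][2] = 5 + 2 = 7, A[2][2] + B[2][2] = -3 + 8 = 5) = 5 (attained at k = 2)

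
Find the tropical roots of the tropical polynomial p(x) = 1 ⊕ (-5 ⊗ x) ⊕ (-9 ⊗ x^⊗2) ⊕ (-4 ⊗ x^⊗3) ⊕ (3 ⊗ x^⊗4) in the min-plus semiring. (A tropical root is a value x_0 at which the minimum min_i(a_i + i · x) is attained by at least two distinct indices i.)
Roots: {-7, -5, 4, 6}

Each tropical root is a break point of the lower envelope of the lines y = a_i + i · x (there are 5 lines, with slopes 0, 1, ..., 4). Only the lines that attain the minimum somewhere contribute to roots; other lines are dominated. Here the surviving (envelope) indices are i = 4, i = 3, i = 2, i = 1, i = 0.
Intersections between consecutive envelope lines give the roots: for adjacent envelope indices i < j the intersection is x = (a_i − a_j) / (j − i). Reading off the sorted break points: {-7, -5, 4, 6}.
Verification: at each break x_0, at least two indices attain the minimum of min_i(a_i + i · x_0).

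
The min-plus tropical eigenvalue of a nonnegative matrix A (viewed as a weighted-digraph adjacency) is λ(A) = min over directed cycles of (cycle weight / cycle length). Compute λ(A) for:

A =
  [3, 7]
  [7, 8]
λ(A) = 3

Enumerate directed cycles and compute their means (weight / length). Sample:
  cycle 0 → 0: weight = 3, length = 1, mean = 3/1 ≈ 3.000
  cycle 1 → 1: weight = 8, length = 1, mean = 8/1 ≈ 8.000
  cycle 0 → 1 → 0: weight = 14, length = 2, mean = 14/2 ≈ 7.000
  cycle 1 → 0 → 1: weight = 14, length = 2, mean = 14/2 ≈ 7.000
Minimum mean = 3.000, attained e.g. along the cycle 0 → 0 with weight 3 and length 1. So λ(A) = 3/1 = 3.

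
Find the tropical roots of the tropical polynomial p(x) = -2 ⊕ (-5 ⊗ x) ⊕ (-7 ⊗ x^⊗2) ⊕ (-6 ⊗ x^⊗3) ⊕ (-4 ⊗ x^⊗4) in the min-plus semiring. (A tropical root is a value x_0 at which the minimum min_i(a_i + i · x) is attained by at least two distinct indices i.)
Roots: {-2, -1, 2, 3}

Each tropical root is a break point of the lower envelope of the lines y = a_i + i · x (there are 5 lines, with slopes 0, 1, ..., 4). Only the lines that attain the minimum somewhere contribute to roots; other lines are dominated. Here the surviving (envelope) indices are i = 4, i = 3, i = 2, i = 1, i = 0.
Intersections between consecutive envelope lines give the roots: for adjacent envelope indices i < j the intersection is x = (a_i − a_j) / (j − i). Reading off the sorted break points: {-2, -1, 2, 3}.
Verification: at each break x_0, at least two indices attain the minimum of min_i(a_i + i · x_0).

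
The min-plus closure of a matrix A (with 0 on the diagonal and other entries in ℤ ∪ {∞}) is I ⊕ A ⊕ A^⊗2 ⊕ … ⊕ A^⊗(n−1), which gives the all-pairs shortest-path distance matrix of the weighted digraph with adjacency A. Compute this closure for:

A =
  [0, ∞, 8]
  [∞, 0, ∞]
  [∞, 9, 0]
Closure =
  [0, 17, 8]
  [∞, 0, ∞]
  [∞, 9, 0]

This is the Floyd-Warshall all-pairs shortest-path computation. For each intermediate vertex k = 0, 1, …, 2, update dist[i][j] ← min(dist[i][j], dist[i][k] + dist[k][j]). The final matrix gives, for each (i, j), the minimum total weight of any directed path from i to j (possibly empty when i = j).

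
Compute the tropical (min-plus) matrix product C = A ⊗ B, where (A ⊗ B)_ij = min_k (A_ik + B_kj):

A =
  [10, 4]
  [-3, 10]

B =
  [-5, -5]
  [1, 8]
A ⊗ B =
  [5, 5]
  [-8, -8]

Apply the min-plus product entry-by-entry:
  C[0][0] = min over k of (A[0][0] + B[0][0] = 10 + -5 = 5, A[0][1] + B[1][0] = 4 + 1 = 5) = 5 (attained at k = 0)
  C[0][1] = min over k of (A[0][0] + B[0][1] = 10 + -5 = 5, A[0][1] + B[1][1] = 4 + 8 = 12) = 5 (attained at k = 0)
  C[1][0] = min over k of (A[1][0] + B[0][0] = -3 + -5 = -8, A[1][1] + B[1][0] = 10 + 1 = 11) = -8 (attained at k = 0)
  C[1][1] = min over k of (A[1][0] + B[0][1] = -3 + -5 = -8, A[1][1] + B[1][1] = 10 + 8 = 18) = -8 (attained at k = 0)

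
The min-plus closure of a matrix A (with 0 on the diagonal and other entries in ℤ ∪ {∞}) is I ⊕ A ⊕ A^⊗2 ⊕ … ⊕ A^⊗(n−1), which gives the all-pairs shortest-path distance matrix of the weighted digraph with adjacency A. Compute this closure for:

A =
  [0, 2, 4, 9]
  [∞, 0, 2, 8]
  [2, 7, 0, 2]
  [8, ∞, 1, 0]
Closure =
  [0, 2, 4, 6]
  [4, 0, 2, 4]
  [2, 4, 0, 2]
  [3, 5, 1, 0]

This is the Floyd-Warshall all-pairs shortest-path computation. For each intermediate vertex k = 0, 1, …, 3, update dist[i][j] ← min(dist[i][j], dist[i][k] + dist[k][j]). The final matrix gives, for each (i, j), the minimum total weight of any directed path from i to j (possibly empty when i = j).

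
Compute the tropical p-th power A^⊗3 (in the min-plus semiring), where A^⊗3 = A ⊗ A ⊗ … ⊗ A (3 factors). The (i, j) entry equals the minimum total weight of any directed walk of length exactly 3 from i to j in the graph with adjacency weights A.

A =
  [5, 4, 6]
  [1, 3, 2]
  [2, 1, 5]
A^⊗3 =
  [8, 7, 9]
  [4, 6, 5]
  [5, 4, 6]

Each entry (A^⊗3)_ij equals the minimum over all length-3 walks i = v_0 → v_1 → … → v_3 = j of Σ_t A[v_t][v_{t+1}]. For example, for (i, j) = (0, 2) we minimise over 9 possible intermediate vertex sequences; the minimum is 9, attained along the walk 0 → 1 → 1 → 2.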